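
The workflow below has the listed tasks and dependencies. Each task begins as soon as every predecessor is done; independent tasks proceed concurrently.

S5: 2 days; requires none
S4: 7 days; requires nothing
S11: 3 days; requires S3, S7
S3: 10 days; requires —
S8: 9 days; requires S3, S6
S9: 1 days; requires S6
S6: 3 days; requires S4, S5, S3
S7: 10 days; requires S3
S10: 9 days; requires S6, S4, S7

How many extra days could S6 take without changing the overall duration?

S3→S7→S10 = 10+10+9 = 29 sets the makespan at 29 days.
Longest path through S6: 22 days (earliest finish 13, latest finish 20).
Slack of S6 = 17 − 10 = 7 days.

7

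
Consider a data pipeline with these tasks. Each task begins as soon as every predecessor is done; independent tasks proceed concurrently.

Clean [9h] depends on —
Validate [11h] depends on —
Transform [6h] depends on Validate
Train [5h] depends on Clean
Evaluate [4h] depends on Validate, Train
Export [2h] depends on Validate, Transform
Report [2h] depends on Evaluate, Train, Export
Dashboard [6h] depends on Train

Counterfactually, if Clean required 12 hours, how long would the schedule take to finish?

23

Actual critical path: Validate→Transform→Export→Report = 11+6+2+2 = 21 ⇒ 21 hours.
The longest path through Clean is only 20 hours, so Clean has float 1.
Now Clean→Train→Evaluate→Report = 12+5+4+2 = 23 is longest, so the finish becomes 23 hours.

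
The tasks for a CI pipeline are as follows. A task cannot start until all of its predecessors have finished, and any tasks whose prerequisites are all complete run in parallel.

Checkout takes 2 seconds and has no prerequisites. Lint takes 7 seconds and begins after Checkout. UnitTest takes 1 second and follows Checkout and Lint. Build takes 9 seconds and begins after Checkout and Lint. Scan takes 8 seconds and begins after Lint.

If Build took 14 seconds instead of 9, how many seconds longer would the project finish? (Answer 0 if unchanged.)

5

Critical path before the change: Checkout→Lint→Build = 2+7+9 = 18 giving 18 seconds.
Since Build is critical, the +5 change carries straight to that chain (now 23 seconds).
No other chain overtakes it, so the finish is 23 seconds.
Change in finish: 23 − 18 = +5 seconds.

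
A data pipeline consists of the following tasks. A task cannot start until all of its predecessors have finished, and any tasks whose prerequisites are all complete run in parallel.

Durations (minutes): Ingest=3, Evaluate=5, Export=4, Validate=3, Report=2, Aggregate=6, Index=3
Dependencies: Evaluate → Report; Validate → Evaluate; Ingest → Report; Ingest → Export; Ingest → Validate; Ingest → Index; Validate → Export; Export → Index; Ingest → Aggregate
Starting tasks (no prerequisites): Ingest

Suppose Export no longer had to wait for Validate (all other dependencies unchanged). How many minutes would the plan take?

Original critical path: Ingest→Validate→Evaluate→Report = 3+3+5+2 = 13 ⇒ 13 minutes.
Without Validate→Export, Export's earliest start moves from 6 to 3.
New critical path: Ingest→Validate→Evaluate→Report = 3+3+5+2 = 13 ⇒ 13 minutes.

13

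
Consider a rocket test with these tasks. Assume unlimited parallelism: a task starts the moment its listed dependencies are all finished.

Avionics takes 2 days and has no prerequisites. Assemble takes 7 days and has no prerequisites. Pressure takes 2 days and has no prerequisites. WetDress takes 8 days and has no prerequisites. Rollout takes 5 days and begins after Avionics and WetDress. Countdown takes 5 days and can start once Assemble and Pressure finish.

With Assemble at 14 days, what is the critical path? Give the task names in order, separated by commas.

Actual critical path: WetDress→Rollout = 8+5 = 13 ⇒ 13 days.
The longest path through Assemble is only 12 days, so Assemble has float 1.
The binding chain switches to Assemble→Countdown = 14+5 = 19; finish 19 days.

Assemble, Countdown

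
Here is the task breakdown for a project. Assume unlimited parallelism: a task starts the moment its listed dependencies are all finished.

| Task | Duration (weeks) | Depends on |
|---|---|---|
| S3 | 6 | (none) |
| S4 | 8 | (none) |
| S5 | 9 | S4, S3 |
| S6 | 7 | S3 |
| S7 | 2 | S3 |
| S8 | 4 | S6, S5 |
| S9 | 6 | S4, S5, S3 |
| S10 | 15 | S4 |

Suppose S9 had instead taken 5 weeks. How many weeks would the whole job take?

Baseline: S4→S5→S9 = 8+9+6 = 23 → 23 weeks.
Since S9 is critical, the -1 change carries straight to that chain (now 22 weeks).
New critical path: S4→S10 = 8+15 = 23 ⇒ 23 weeks.

23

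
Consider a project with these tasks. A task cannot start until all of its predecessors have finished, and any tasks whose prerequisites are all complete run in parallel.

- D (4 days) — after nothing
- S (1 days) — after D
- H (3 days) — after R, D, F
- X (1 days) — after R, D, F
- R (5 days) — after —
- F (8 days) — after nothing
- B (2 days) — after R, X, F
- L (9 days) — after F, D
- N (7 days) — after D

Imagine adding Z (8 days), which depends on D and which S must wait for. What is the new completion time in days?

Originally the schedule takes 17 days.
With Z inserted, S now waits for max(D, Z).
New critical path: F→L = 8+9 = 17 ⇒ 17 days.

17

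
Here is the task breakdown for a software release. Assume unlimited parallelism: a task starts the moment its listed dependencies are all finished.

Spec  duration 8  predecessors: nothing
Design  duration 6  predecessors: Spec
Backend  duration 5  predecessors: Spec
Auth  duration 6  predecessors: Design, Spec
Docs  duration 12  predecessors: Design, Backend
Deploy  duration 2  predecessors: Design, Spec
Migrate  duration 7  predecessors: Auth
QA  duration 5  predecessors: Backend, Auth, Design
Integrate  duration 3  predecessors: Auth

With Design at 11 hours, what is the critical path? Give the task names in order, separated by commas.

The binding path is Spec→Design→Auth→Migrate = 8+6+6+7 = 27; finish at 27 hours.
Design is on the critical path; changing it to 11 makes that path 32 hours.
That remains the longest chain; total 32 hours.

Spec, Design, Auth, Migrate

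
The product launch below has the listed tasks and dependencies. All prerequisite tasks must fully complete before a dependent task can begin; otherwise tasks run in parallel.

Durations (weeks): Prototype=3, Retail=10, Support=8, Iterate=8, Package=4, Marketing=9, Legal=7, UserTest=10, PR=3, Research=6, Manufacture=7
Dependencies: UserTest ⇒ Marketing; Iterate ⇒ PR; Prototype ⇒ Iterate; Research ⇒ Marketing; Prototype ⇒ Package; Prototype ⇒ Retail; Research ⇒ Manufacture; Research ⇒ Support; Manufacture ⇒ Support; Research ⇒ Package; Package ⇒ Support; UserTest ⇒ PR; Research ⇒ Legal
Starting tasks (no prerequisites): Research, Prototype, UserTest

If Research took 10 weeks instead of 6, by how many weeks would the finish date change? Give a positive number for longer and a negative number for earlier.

Critical path before the change: Research→Manufacture→Support = 6+7+8 = 21 giving 21 weeks.
Since Research is critical, the +4 change carries straight to that chain (now 25 weeks).
No other chain overtakes it, so the finish is 25 weeks.
Change in finish: 25 − 21 = +4 weeks.

4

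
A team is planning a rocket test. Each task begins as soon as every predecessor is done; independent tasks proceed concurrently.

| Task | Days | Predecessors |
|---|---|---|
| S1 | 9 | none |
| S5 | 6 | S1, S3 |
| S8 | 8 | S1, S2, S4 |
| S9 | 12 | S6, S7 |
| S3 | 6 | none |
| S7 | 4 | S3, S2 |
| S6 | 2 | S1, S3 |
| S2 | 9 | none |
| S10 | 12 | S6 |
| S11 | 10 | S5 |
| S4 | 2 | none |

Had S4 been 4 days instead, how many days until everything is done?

25

Actual critical path: S1→S5→S11 = 9+6+10 = 25 ⇒ 25 days.
S4 has 15 days of float (longest path through it is 10).
No other chain overtakes it, so the finish is 25 days.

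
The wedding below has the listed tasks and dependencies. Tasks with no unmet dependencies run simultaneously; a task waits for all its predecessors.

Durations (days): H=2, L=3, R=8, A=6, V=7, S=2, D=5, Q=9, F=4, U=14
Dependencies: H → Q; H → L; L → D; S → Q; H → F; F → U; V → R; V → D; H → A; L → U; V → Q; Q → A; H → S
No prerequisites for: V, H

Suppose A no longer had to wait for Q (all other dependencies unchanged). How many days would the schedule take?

Before: longest chain V→Q→A = 7+9+6 = 22, finish 22.
Without Q→A, A's earliest start moves from 16 to 2.
After: H→F→U = 2+4+14 = 20 → 20 days.

20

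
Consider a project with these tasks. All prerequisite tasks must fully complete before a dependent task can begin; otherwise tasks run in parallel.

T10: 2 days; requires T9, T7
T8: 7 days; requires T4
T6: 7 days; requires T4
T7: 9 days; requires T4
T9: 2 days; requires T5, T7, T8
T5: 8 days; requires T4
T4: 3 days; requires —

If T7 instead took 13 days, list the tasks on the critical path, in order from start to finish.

T4, T7, T9, T10

Baseline: T4→T7→T9→T10 = 3+9+2+2 = 16 → 16 days.
T7 lies on that path, so at 13 days the path becomes 20 days.
No other chain overtakes it, so the finish is 20 days.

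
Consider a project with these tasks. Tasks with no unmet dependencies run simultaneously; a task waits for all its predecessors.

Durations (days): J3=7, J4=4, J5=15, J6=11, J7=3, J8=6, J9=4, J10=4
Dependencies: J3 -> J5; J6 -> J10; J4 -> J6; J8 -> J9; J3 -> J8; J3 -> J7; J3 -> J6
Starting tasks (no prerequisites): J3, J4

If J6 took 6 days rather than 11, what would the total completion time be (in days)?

Critical path before the change: J3→J6→J10 = 7+11+4 = 22 giving 22 days.
J6 is on the critical path; changing it to 6 makes that path 17 days.
The binding chain switches to J3→J5 = 7+15 = 22; finish 22 days.

22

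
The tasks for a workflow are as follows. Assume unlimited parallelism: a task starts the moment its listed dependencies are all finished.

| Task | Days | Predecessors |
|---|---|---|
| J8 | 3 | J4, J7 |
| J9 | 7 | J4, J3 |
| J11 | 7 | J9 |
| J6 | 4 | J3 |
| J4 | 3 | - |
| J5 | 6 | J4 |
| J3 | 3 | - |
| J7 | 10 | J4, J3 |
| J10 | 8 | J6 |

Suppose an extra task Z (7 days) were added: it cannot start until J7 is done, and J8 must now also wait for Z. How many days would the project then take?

Originally the project takes 17 days.
With Z inserted, J8 now waits for max(J4, J7, Z).
New critical path: J3→J7→Z→J8 = 3+10+7+3 = 23 ⇒ 23 days.

23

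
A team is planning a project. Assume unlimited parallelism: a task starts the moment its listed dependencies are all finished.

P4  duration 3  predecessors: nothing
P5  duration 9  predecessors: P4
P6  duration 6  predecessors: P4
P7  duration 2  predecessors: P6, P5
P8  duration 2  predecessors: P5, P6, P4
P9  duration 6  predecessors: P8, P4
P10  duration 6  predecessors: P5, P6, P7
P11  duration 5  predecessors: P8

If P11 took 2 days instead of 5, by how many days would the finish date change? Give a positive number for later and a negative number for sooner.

The binding path is P4→P5→P7→P10 = 3+9+2+6 = 20; finish at 20 days.
P11 is off the critical path — its longest chain is 19 days, giving 1 of slack.
That remains the longest chain; total 20 days.
Change in finish: 20 − 20 = +0 days.

0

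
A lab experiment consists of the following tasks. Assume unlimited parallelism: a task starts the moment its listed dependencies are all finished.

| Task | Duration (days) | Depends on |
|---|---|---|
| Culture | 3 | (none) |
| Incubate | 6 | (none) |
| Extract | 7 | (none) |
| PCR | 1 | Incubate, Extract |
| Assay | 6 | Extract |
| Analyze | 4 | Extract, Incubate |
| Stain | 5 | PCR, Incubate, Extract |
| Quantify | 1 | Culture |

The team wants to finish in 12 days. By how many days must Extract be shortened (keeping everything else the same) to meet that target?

1

Current finish: 13 days; target: 12.
Extract is on every critical path, so each day cut from Extract cuts the finish by one (this holds down to a finish of 12).
Need 13 − 12 = 1 day off Extract → Extract becomes 6 days, finish becomes 12.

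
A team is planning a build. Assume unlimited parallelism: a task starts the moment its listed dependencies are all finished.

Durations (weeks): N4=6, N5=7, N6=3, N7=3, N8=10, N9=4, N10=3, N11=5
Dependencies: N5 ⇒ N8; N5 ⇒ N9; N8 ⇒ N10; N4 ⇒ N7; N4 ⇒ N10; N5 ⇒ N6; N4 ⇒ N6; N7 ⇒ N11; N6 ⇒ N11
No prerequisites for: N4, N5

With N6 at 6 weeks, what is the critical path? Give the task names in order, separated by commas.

As given, the longest chain is N5→N8→N10 = 7+10+3 = 20, so the finish is 20 weeks.
N6 has 5 weeks of float (longest path through it is 15).
No other chain overtakes it, so the finish is 20 weeks.

N5, N8, N10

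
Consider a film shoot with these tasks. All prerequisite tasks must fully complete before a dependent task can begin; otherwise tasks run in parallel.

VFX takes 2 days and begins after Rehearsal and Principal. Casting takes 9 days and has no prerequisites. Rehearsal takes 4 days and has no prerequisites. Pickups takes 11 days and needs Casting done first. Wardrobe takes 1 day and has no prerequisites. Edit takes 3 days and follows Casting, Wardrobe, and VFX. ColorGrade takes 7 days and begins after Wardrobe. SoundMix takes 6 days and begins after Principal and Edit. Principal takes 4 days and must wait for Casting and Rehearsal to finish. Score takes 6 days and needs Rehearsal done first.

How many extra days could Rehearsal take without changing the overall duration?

5

The longest chain is Casting→Principal→VFX→Edit→SoundMix = 9+4+2+3+6 = 24; overall finish 24 days.
Longest path through Rehearsal: 19 days (earliest finish 4, latest finish 9).
Float = 24 − 19 = 5.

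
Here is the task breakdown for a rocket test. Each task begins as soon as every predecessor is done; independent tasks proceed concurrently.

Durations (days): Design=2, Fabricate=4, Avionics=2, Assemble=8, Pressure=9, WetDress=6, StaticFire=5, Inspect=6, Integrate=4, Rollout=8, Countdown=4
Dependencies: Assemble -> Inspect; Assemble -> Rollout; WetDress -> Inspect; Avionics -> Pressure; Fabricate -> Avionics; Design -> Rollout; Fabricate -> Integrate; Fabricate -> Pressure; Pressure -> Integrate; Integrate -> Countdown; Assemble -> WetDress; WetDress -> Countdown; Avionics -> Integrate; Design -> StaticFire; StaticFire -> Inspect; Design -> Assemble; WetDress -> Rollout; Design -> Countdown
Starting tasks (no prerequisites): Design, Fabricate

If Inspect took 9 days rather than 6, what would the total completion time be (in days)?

25

Actual critical path: Design→Assemble→WetDress→Rollout = 2+8+6+8 = 24 ⇒ 24 days.
Inspect has 2 days of float (longest path through it is 22).
New critical path: Design→Assemble→WetDress→Inspect = 2+8+6+9 = 25 ⇒ 25 days.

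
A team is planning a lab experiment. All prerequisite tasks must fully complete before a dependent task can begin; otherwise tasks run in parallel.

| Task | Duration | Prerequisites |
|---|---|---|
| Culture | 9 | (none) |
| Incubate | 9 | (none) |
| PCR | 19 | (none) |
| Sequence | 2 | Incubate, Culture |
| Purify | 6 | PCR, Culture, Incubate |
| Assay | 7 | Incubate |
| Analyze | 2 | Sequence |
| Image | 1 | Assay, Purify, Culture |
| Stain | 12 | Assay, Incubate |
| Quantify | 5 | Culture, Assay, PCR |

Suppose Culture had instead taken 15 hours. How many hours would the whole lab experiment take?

Baseline: Incubate→Assay→Stain = 9+7+12 = 28 → 28 hours.
Culture has 12 hours of float (longest path through it is 16).
That remains the longest chain; total 28 hours.

28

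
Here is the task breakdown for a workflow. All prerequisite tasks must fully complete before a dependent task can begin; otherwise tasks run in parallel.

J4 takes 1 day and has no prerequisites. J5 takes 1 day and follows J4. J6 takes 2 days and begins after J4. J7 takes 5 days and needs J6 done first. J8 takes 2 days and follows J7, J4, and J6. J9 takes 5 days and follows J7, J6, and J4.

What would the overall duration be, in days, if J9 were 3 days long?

11

Baseline: J4→J6→J7→J9 = 1+2+5+5 = 13 → 13 days.
Since J9 is critical, the -2 change carries straight to that chain (now 11 days).
The critical path is still J4→J6→J7→J9; finish is now 11 days.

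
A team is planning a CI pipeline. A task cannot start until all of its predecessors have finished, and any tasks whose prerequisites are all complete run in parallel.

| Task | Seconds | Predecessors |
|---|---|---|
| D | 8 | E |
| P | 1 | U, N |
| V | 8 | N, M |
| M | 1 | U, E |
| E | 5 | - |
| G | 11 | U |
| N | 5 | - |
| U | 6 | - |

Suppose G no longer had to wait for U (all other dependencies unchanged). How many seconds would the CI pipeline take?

15

With the dependency in place, U→G = 6+11 = 17 sets the finish at 17 seconds.
Without U→G, G's earliest start moves from 6 to 0.
New critical path: U→M→V = 6+1+8 = 15 ⇒ 15 seconds.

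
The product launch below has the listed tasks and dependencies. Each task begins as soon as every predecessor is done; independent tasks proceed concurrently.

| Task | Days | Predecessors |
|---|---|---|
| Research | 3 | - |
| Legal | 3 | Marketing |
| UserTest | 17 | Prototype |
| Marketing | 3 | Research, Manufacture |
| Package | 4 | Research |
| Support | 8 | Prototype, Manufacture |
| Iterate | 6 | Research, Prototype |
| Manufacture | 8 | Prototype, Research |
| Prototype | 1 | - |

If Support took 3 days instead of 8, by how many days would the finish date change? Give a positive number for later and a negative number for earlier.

-1

The binding path is Research→Manufacture→Support = 3+8+8 = 19; finish at 19 days.
Since Support is critical, the -5 change carries straight to that chain (now 14 days).
The binding chain switches to Prototype→UserTest = 1+17 = 18; finish 18 days.
Change in finish: 18 − 19 = -1 days.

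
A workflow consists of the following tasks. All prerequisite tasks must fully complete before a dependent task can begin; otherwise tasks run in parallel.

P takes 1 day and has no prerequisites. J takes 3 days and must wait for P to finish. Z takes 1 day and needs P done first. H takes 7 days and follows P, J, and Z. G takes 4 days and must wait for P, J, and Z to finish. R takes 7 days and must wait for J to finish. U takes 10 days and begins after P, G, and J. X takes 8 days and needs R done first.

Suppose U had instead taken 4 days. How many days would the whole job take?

19

Baseline: P→J→R→X = 1+3+7+8 = 19 → 19 days.
U has 1 day of float (longest path through it is 18).
That remains the longest chain; total 19 days.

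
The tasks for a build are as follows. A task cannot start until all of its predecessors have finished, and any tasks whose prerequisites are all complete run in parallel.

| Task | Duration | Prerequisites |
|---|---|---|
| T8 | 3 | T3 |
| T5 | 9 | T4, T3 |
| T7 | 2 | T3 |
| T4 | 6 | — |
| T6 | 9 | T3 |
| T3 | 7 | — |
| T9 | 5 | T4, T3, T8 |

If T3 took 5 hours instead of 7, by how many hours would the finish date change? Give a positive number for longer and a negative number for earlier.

-1

Actual critical path: T3→T5 = 7+9 = 16 ⇒ 16 hours.
T3 is on the critical path; changing it to 5 makes that path 14 hours.
Now T4→T5 = 6+9 = 15 is longest, so the finish becomes 15 hours.
Change in finish: 15 − 16 = -1 hours.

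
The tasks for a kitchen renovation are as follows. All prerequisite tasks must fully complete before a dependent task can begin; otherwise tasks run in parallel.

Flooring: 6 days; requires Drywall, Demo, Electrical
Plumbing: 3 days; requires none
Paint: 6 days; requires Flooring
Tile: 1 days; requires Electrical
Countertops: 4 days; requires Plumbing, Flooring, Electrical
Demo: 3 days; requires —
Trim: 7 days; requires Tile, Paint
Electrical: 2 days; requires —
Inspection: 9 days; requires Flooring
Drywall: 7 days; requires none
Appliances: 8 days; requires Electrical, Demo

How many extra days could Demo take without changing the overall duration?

4

Critical path: Drywall→Flooring→Paint→Trim = 7+6+6+7 = 26, so the finish is 26 days.
The longest chain containing Demo totals 22 days.
Float = 26 − 22 = 4.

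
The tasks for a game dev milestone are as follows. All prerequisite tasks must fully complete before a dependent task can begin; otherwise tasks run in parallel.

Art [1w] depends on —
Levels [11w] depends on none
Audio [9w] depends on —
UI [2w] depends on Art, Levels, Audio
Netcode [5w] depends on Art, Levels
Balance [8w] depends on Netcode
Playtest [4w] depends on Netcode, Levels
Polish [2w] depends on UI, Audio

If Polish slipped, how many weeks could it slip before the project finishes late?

The longest chain is Levels→Netcode→Balance = 11+5+8 = 24; overall finish 24 weeks.
Polish finishes as early as 15 and must finish by 24.
So Polish can slip 24 − 15 = 9 weeks.

9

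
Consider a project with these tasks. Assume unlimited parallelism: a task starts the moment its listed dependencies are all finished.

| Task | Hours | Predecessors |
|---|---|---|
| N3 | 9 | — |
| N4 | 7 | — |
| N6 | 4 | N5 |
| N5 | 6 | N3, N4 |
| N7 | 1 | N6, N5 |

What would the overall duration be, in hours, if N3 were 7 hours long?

18

The binding path is N3→N5→N6→N7 = 9+6+4+1 = 20; finish at 20 hours.
Since N3 is critical, the -2 change carries straight to that chain (now 18 hours).
That remains the longest chain; total 18 hours.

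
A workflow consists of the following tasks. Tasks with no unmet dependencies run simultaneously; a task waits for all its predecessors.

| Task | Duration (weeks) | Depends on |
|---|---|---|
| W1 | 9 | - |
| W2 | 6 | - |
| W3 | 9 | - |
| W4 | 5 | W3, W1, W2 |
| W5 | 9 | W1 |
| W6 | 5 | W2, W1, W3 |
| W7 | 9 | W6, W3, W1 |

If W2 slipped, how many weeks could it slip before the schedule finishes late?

W1→W6→W7 = 9+5+9 = 23 sets the makespan at 23 weeks.
Longest path through W2: 20 weeks (earliest finish 6, latest finish 9).
So W2 can slip 9 − 6 = 3 weeks.

3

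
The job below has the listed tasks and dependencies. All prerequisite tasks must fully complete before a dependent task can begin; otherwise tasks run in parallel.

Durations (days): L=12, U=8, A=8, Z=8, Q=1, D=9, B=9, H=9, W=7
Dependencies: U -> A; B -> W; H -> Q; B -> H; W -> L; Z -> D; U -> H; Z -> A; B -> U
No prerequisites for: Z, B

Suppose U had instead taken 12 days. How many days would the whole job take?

31

The binding path is B→W→L = 9+7+12 = 28; finish at 28 days.
The longest path through U is only 27 days, so U has float 1.
New critical path: B→U→H→Q = 9+12+9+1 = 31 ⇒ 31 days.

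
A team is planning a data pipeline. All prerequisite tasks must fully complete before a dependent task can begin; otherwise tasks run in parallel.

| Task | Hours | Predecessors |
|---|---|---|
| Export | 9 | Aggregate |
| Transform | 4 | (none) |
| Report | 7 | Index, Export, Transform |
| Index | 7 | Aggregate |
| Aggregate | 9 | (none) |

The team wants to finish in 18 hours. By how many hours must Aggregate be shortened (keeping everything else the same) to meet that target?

Current finish: 25 hours; target: 18.
Aggregate is on every critical path, so each hour cut from Aggregate cuts the finish by one (this holds down to a finish of 17).
Need 25 − 18 = 7 hours off Aggregate → Aggregate becomes 2 hours, finish becomes 18.

7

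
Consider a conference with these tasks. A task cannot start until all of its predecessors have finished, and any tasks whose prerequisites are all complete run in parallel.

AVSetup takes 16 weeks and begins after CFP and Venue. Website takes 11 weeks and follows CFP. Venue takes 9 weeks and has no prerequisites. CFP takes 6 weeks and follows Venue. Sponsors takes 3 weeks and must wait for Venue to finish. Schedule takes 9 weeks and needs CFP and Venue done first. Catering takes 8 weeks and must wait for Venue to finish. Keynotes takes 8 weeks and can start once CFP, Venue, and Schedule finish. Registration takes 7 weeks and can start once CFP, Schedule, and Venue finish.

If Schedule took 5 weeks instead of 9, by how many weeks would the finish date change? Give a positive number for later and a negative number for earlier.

Actual critical path: Venue→CFP→Schedule→Keynotes = 9+6+9+8 = 32 ⇒ 32 weeks.
Schedule lies on that path, so at 5 weeks the path becomes 28 weeks.
The binding chain switches to Venue→CFP→AVSetup = 9+6+16 = 31; finish 31 weeks.
Change in finish: 31 − 32 = -1 weeks.

-1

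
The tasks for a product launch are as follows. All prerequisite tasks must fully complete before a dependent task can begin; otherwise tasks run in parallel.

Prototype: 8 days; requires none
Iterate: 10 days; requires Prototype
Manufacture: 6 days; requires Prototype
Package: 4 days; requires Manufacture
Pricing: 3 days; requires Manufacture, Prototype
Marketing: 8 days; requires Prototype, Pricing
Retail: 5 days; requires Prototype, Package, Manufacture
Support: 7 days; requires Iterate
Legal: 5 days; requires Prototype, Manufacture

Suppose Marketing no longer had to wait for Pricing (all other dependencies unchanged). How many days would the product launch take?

25

Before: longest chain Prototype→Iterate→Support = 8+10+7 = 25, finish 25.
Without Pricing→Marketing, Marketing's earliest start moves from 17 to 8.
After: Prototype→Iterate→Support = 8+10+7 = 25 → 25 days.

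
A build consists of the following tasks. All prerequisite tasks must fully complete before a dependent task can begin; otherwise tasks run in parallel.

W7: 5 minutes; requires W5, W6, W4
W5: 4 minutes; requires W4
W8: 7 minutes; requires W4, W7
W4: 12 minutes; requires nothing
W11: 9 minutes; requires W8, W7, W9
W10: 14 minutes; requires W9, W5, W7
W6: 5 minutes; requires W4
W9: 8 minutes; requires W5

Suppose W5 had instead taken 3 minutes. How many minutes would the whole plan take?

38

Critical path before the change: W4→W5→W9→W10 = 12+4+8+14 = 38 giving 38 minutes.
W5 is on the critical path; changing it to 3 makes that path 37 minutes.
Now W4→W6→W7→W8→W11 = 12+5+5+7+9 = 38 is longest, so the finish becomes 38 minutes.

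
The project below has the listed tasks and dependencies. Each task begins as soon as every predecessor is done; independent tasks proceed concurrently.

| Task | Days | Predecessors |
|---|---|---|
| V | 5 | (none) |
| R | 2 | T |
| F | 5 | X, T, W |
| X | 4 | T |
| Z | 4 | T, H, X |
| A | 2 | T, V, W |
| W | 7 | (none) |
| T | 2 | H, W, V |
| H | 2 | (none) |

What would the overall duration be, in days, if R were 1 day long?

As given, the longest chain is W→T→X→F = 7+2+4+5 = 18, so the finish is 18 days.
R has 7 days of float (longest path through it is 11).
That remains the longest chain; total 18 days.

18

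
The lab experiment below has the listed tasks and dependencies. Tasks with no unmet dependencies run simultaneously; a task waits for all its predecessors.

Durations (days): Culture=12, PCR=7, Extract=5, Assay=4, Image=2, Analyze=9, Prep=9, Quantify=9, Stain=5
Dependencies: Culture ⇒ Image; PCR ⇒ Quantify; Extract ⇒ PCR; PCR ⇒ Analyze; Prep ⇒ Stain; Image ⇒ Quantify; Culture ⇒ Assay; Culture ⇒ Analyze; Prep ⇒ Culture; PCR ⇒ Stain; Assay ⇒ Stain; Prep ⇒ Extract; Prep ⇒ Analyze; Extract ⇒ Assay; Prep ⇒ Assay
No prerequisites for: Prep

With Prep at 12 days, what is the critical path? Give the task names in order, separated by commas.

The binding path is Prep→Culture→Image→Quantify = 9+12+2+9 = 32; finish at 32 days.
Prep is on the critical path; changing it to 12 makes that path 35 days.
The critical path is still Prep→Culture→Image→Quantify; finish is now 35 days.

Prep, Culture, Image, Quantify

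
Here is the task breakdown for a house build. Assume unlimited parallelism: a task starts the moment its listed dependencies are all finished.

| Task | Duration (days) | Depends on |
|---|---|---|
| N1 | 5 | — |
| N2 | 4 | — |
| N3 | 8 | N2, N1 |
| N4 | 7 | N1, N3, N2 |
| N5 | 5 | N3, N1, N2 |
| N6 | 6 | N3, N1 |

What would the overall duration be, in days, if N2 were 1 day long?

20

Critical path before the change: N1→N3→N4 = 5+8+7 = 20 giving 20 days.
N2 has 1 day of float (longest path through it is 19).
No other chain overtakes it, so the finish is 20 days.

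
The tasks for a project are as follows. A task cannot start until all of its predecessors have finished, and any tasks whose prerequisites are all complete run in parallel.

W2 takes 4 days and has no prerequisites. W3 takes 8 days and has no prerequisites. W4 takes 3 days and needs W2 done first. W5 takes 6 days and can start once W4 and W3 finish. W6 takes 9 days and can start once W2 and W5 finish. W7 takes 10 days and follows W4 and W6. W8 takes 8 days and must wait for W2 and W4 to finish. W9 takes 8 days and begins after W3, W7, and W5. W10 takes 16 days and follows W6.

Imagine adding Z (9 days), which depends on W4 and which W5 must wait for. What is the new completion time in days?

Originally the project takes 41 days.
With Z inserted, W5 now waits for max(W4, W3, Z).
New critical path: W2→W4→Z→W5→W6→W7→W9 = 4+3+9+6+9+10+8 = 49 ⇒ 49 days.

49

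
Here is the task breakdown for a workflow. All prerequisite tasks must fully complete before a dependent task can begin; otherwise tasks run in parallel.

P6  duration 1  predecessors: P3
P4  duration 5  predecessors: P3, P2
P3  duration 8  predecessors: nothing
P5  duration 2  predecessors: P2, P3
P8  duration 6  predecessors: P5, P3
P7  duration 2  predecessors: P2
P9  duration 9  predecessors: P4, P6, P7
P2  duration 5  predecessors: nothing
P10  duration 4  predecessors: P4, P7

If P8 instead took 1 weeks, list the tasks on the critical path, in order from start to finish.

Baseline: P3→P4→P9 = 8+5+9 = 22 → 22 weeks.
The longest path through P8 is only 16 weeks, so P8 has float 6.
That remains the longest chain; total 22 weeks.

P3, P4, P9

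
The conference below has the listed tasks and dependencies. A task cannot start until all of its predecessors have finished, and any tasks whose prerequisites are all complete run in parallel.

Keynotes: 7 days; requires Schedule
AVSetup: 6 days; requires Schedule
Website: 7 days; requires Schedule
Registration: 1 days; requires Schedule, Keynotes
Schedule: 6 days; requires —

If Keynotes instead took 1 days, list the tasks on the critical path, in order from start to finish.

Schedule, Website

Baseline: Schedule→Keynotes→Registration = 6+7+1 = 14 → 14 days.
Keynotes is on the critical path; changing it to 1 makes that path 8 days.
The binding chain switches to Schedule→Website = 6+7 = 13; finish 13 days.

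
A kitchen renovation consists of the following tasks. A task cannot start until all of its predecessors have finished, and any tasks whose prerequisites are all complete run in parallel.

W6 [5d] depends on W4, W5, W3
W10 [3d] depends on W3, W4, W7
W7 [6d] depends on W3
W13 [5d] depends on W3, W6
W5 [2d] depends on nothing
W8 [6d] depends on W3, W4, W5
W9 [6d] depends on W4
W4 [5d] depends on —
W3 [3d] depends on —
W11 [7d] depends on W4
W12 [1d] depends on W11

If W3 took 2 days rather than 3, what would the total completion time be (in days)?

15

As given, the longest chain is W4→W6→W13 = 5+5+5 = 15, so the finish is 15 days.
W3 is off the critical path — its longest chain is 13 days, giving 2 of slack.
No other chain overtakes it, so the finish is 15 days.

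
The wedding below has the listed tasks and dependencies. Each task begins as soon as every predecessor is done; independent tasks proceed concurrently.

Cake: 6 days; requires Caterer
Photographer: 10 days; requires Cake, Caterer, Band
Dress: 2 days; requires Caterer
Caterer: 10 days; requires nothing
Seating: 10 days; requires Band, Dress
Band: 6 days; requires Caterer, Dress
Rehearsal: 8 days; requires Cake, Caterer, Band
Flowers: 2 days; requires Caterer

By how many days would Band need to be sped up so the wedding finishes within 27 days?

Current finish: 28 days; target: 27.
Band is on every critical path, so each day cut from Band cuts the finish by one (this holds down to a finish of 26).
Need 28 − 27 = 1 day off Band → Band becomes 5 days, finish becomes 27.

1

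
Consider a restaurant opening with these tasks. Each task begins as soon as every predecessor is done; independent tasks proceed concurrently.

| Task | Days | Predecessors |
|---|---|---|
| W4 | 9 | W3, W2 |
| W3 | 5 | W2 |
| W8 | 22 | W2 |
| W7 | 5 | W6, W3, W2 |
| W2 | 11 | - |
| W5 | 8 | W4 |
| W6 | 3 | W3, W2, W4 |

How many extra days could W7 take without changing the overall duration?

Critical path: W2→W3→W4→W5 = 11+5+9+8 = 33, so the finish is 33 days.
The longest chain containing W7 totals 33 days.
Slack of W7 = 28 − 28 = 0 days.

0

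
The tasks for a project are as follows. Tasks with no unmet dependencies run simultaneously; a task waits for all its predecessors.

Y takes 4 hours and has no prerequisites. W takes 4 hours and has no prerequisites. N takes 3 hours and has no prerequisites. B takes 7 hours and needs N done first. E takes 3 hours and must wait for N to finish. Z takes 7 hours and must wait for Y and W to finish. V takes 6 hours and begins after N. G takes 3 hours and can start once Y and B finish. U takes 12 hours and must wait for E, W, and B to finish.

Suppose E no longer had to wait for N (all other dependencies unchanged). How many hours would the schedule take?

22

Original critical path: N→B→U = 3+7+12 = 22 ⇒ 22 hours.
Without N→E, E's earliest start moves from 3 to 0.
New critical path: N→B→U = 3+7+12 = 22 ⇒ 22 hours.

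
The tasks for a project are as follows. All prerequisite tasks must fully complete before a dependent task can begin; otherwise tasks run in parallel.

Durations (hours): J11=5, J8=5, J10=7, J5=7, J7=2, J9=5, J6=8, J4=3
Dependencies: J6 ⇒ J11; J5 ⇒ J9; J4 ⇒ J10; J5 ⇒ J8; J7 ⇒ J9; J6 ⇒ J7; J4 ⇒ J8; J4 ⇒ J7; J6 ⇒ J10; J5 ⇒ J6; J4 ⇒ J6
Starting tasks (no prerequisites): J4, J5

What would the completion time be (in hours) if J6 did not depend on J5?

Original critical path: J5→J6→J7→J9 = 7+8+2+5 = 22 ⇒ 22 hours.
Without J5→J6, J6's earliest start moves from 7 to 3.
The longest chain is now J4→J6→J7→J9 = 3+8+2+5 = 18, so the project takes 18 hours.

18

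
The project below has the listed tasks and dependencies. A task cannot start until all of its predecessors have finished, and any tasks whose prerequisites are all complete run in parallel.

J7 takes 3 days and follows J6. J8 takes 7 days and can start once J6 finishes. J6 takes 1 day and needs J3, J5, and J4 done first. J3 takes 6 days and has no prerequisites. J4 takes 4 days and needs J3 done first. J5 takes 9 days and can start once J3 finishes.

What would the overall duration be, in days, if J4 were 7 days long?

23

Critical path before the change: J3→J5→J6→J8 = 6+9+1+7 = 23 giving 23 days.
J4 is off the critical path — its longest chain is 18 days, giving 5 of slack.
The critical path is still J3→J5→J6→J8; finish is now 23 days.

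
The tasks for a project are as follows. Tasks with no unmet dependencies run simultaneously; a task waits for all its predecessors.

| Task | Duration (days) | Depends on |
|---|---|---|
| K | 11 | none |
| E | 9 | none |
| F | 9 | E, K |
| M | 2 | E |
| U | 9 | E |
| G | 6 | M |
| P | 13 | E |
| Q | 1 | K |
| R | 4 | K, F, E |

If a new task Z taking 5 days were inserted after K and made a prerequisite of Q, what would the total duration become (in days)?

Originally the project takes 24 days.
With Z inserted, Q now waits for max(K, Z).
New critical path: K→F→R = 11+9+4 = 24 ⇒ 24 days.

24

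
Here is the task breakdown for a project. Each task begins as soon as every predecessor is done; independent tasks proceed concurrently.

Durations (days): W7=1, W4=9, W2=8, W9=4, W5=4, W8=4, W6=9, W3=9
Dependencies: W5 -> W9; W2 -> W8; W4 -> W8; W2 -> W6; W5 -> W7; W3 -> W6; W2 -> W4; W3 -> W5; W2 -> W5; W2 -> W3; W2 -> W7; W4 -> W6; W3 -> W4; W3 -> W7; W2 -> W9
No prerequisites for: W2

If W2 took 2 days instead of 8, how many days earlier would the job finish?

Baseline: W2→W3→W4→W6 = 8+9+9+9 = 35 → 35 days.
Since W2 is critical, the -6 change carries straight to that chain (now 29 days).
The critical path is still W2→W3→W4→W6; finish is now 29 days.
Change in finish: 29 − 35 = -6 days.

6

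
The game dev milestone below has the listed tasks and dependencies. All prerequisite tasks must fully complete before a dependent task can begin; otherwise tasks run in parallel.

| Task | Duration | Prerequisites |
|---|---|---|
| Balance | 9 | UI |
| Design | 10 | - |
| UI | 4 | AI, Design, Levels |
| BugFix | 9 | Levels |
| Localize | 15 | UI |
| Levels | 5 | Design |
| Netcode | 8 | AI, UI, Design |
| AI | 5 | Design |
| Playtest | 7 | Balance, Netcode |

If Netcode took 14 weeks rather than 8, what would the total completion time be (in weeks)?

The binding path is Design→Levels→UI→Balance→Playtest = 10+5+4+9+7 = 35; finish at 35 weeks.
Netcode is off the critical path — its longest chain is 34 weeks, giving 1 of slack.
The binding chain switches to Design→Levels→UI→Netcode→Playtest = 10+5+4+14+7 = 40; finish 40 weeks.

40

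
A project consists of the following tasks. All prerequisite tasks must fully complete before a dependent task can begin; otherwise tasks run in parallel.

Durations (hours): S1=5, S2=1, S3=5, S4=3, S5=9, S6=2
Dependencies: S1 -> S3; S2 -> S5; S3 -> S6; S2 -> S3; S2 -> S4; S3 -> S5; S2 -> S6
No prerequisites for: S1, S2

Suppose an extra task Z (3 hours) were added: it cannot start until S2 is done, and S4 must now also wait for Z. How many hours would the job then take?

Originally the job takes 19 hours.
With Z inserted, S4 now waits for max(S2, Z).
New critical path: S1→S3→S5 = 5+5+9 = 19 ⇒ 19 hours.

19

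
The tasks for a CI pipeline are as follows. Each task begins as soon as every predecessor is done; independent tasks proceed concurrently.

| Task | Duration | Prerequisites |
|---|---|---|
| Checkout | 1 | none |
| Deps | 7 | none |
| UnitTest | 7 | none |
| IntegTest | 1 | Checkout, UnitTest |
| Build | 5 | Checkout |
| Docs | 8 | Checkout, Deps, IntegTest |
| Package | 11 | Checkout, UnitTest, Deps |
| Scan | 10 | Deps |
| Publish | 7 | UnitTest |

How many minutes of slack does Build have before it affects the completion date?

12

The longest chain is Deps→Package = 7+11 = 18; overall finish 18 minutes.
Longest path through Build: 6 minutes (earliest finish 6, latest finish 18).
Float = 18 − 6 = 12.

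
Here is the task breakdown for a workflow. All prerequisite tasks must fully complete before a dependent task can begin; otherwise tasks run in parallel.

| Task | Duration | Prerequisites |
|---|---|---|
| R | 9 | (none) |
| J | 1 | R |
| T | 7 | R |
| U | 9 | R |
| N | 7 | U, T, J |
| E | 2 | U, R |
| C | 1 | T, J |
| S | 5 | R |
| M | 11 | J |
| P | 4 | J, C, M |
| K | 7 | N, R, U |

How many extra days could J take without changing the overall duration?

7

Critical path: R→U→N→K = 9+9+7+7 = 32, so the finish is 32 days.
The longest chain containing J totals 25 days.
Slack of J = 16 − 9 = 7 days.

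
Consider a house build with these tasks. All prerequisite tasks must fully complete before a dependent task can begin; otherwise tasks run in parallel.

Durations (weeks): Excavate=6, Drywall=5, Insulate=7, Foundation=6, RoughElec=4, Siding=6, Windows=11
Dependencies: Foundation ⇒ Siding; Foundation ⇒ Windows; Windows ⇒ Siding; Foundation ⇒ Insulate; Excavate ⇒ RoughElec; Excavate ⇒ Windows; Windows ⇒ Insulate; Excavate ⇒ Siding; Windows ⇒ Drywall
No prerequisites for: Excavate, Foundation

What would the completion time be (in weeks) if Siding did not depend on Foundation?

24

Original critical path: Excavate→Windows→Insulate = 6+11+7 = 24 ⇒ 24 weeks.
Dropping Foundation→Siding doesn't change Siding's earliest start (17); another predecessor still binds.
The longest chain is now Excavate→Windows→Insulate = 6+11+7 = 24, so the plan takes 24 weeks.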